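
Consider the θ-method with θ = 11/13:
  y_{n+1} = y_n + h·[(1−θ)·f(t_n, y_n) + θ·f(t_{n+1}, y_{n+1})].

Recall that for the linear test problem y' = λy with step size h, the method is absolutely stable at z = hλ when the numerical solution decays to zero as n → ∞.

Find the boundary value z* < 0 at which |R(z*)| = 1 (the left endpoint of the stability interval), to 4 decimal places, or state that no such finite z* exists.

unbounded; (−∞, 0).

On y'=λy, z=hλ:
  y_{n+1} = y_n + z·[2/13·y_n + 11/13·y_{n+1}] ⇒ (1 − 11/13z)y_{n+1} = (1 + 2/13z)y_n
  Hence R(z) = (1 + 2/13z)/(1 − 11/13z).

Find x<0 with |R(x)|<1.
x=-0.49: |R|=0.6536
x=-2: |R|=0.2571
x=-10: |R|=0.0569
x=-100: |R|=0.1680
θ=11/13≥1/2 ⇒ |1+2/13x|<|1−11/13x| ∀x<0 ⇒ interval (−∞,0).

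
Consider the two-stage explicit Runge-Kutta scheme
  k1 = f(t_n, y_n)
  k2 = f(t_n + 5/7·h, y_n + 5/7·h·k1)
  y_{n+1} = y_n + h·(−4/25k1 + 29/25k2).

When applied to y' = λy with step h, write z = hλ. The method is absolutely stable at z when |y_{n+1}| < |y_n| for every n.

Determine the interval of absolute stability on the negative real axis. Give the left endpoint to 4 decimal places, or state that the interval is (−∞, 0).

With y'=λy (z=hλ):
  k1=λy_n ⇒ h·k1=z·y_n;  k2=λ(1+5/7z)y_n ⇒ h·k2=z(1+5/7z)y_n
  y_{n+1}/y_n = 1 − 4/25z + 29/25z(1+5/7z) = 1 + z + 29/35z²
  Hence R(z) = 1 + z + 29/35z².

Need |R(x)|<1, x<0.
x=-0.35: |R|=0.7515
R=1: x+29/35x²=0 ⇒ x=−35/29=-1.2069; min R=1−1/(4·29/35)=0.6983>−1
Confirm numerically:
  x=-1.053: |R|=0.86573 <1
  x=-1.040: |R|=0.85618 <1
  x=-0.646: |R|=0.69978 <1
  x=-0.491: |R|=0.70875 <1
  x=-1.776: |R|=1.83746 >1
  x=-1.366: |R|=1.18008 >1
So |R|<1 on (-1.2069, 0).

z∈(-1.2069,0).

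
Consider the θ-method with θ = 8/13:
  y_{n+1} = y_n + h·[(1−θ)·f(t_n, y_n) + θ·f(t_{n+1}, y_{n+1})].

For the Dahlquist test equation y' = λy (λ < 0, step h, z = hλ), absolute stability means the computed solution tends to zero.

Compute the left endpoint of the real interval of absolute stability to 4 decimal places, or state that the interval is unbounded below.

unbounded; (−∞, 0).

On y'=λy, z=hλ:
  y_{n+1} = y_n + z·[5/13·y_n + 8/13·y_{n+1}] ⇒ (1 − 8/13z)y_{n+1} = (1 + 5/13z)y_n
  so R(z) = (1 + 5/13z)/(1 − 8/13z).

Boundary: |R(x)|=1, x<0.
x=-1.66: |R|=0.1788
x=-2: |R|=0.1034
x=-10: |R|=0.3978
x=-100: |R|=0.5990
θ=8/13≥1/2 ⇒ |1+5/13x|<|1−8/13x| ∀x<0 ⇒ unbounded interval.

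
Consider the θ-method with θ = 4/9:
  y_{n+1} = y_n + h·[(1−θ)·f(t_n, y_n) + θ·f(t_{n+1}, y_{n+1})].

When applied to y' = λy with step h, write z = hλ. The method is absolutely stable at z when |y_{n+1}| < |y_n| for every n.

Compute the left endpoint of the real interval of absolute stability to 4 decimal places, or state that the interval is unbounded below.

z* = -18.0000.

With y'=λy (z=hλ):
  y_{n+1} = y_n + z·[5/9·y_n + 4/9·y_{n+1}] ⇒ (1 − 4/9z)y_{n+1} = (1 + 5/9z)y_n
  R(z) = (1 + 5/9z)/(1 − 4/9z).

Find x<0 with |R(x)|<1.
x=-0.58: |R|=0.5389
R=−1: 1+5/9x = −1+4/9x ⇒ -1/9x=2 ⇒ x=2/(-1/9)=-18.0000
Confirm numerically:
  x=-14.764: |R|=0.95245 <1
  x=-14.619: |R|=0.94989 <1
  x=-14.341: |R|=0.94486 <1
  x=-9.246: |R|=0.80963 <1
  x=-18.519: |R|=1.00625 >1
  x=-18.460: |R|=1.00555 >1
  x=-18.376: |R|=1.00456 >1
So |R|<1 on (-18.0000, 0).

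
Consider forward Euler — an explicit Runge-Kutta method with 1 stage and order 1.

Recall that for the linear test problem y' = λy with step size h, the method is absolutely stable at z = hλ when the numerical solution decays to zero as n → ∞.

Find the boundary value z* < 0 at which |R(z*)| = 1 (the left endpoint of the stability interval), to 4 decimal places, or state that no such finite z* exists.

Set f=λy, z=hλ:
  order 1, 1-stage ⇒ R(z)=1+z
  (e.g. R(-0.43)=0.57000, |R|=0.57000)

Need |R(x)|<1, x<0.
x=-0.43: |R|=0.5700
|R(-1.49)|=0.4900 |R(-1.24)|=0.2400 |R(-0.7)|=0.3000
Bisect:
  x_lo=-2.3566 |R|=1.3566  x_hi=-0.2293 |R|=0.7707
  mid=-1.29300 |R|=0.29300 →hi
  mid=-1.82482 |R|=0.82482 →hi
  mid=-2.09073 |R|=1.09073 →lo
  mid=-1.95778 |R|=0.95778 →hi
  mid=-2.02425 |R|=1.02425 →lo
  mid=-1.99102 |R|=0.99102 →hi
  mid=-2.00764 |R|=1.00764 →lo
  mid=-1.99933 |R|=0.99933 →hi
  mid=-2.00348 |R|=1.00348 →lo
  mid=-2.00140 |R|=1.00140 →lo
  ...
  [-2.00010,-1.99997] ⇒ x*=-2.0000
So |R|<1 on (-2.0000, 0).

z* = -2.0000.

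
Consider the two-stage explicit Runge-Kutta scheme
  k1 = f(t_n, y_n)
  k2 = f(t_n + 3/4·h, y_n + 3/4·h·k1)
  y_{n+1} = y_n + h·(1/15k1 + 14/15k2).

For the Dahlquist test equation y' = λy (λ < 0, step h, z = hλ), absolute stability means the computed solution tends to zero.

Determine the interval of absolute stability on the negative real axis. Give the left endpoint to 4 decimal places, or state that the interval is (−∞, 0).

z∈(-1.4286,0).

On y'=λy, z=hλ:
  k1=λy_n ⇒ h·k1=z·y_n;  k2=λ(1+3/4z)y_n ⇒ h·k2=z(1+3/4z)y_n
  y_{n+1}/y_n = 1 + 1/15z + 14/15z(1+3/4z) = 1 + z + 7/10z²
  ⇒ R(z) = 1 + z + 7/10z².

Need |R(x)|<1, x<0.
x=-1.25: |R|=0.8438
R=1: x+7/10x²=0 ⇒ x=−10/7=-1.4286; min R=1−1/(4·7/10)=0.6429>−1
Confirm numerically:
  x=-1.254: |R|=0.84676 <1
  x=-1.253: |R|=0.84601 <1
  x=-1.069: |R|=0.73093 <1
  x=-0.898: |R|=0.66648 <1
  x=-1.903: |R|=1.63199 >1
  x=-1.561: |R|=1.14470 >1
So |R|<1 on (-1.4286, 0).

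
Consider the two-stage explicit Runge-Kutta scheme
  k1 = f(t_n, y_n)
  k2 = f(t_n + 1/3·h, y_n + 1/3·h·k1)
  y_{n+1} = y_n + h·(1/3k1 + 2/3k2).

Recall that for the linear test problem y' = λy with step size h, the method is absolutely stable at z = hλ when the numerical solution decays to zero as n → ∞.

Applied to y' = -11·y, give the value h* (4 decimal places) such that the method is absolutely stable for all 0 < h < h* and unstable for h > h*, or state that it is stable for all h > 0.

(-4.5000,0); λ=-11 ⇒ h* = (9/2)/11 = 0.4091.

Test eqn y'=λy, z=hλ:
  k1=λy_n ⇒ h·k1=z·y_n;  k2=λ(1+1/3z)y_n ⇒ h·k2=z(1+1/3z)y_n
  y_{n+1}/y_n = 1 + 1/3z + 2/3z(1+1/3z) = 1 + z + 2/9z²
  so R(z) = 1 + z + 2/9z².

Find x<0 with |R(x)|<1.
x=-0.68: |R|=0.4228
R=1: x+2/9x²=0 ⇒ x=−9/2=-4.5000; min R=1−1/(4·2/9)=-0.1250>−1
Confirm numerically:
  x=-4.458: |R|=0.95839 <1
  x=-3.204: |R|=0.07725 <1
  x=-2.429: |R|=0.11788 <1
  x=-5.059: |R|=1.62844 >1
  x=-4.930: |R|=1.47109 >1
Stable set (-4.5000, 0).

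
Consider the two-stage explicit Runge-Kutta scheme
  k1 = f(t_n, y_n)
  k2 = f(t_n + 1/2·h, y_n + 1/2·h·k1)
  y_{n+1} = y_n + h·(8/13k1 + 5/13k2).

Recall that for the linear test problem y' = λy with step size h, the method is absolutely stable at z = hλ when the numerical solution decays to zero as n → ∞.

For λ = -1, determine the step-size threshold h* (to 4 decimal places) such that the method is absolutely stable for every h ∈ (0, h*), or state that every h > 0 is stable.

On y'=λy, z=hλ:
  k1=λy_n ⇒ h·k1=z·y_n;  k2=λ(1+1/2z)y_n ⇒ h·k2=z(1+1/2z)y_n
  y_{n+1}/y_n = 1 + 8/13z + 5/13z(1+1/2z) = 1 + z + 5/26z²
  Hence R(z) = 1 + z + 5/26z².

Solve |R(x)|<1 on ℝ⁻.
x=-1.41: |R|=0.0277
R=1: x+5/26x²=0 ⇒ x=−26/5=-5.2000; min R=1−1/(4·5/26)=-0.3000>−1
Confirm numerically:
  x=-4.000: |R|=0.07692 <1
  x=-3.969: |R|=0.06042 <1
  x=-3.754: |R|=0.04390 <1
  x=-5.482: |R|=1.29729 >1
  x=-5.471: |R|=1.28512 >1
  x=-5.409: |R|=1.21740 >1
So |R|<1 on (-5.2000, 0).

(-5.2000,0); λ=-1 ⇒ h* = (26/5)/1 = 5.2000.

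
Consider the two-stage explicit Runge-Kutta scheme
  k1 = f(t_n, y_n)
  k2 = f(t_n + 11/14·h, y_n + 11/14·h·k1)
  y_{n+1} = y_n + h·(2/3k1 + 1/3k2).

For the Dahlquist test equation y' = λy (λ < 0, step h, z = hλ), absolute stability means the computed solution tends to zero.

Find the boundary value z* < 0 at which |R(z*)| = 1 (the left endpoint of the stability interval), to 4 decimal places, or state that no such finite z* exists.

z* = -3.8182.

On y'=λy, z=hλ:
  k1=λy_n ⇒ h·k1=z·y_n;  k2=λ(1+11/14z)y_n ⇒ h·k2=z(1+11/14z)y_n
  y_{n+1}/y_n = 1 + 2/3z + 1/3z(1+11/14z) = 1 + z + 11/42z²
  so R(z) = 1 + z + 11/42z².

Boundary: |R(x)|=1, x<0.
x=-0.41: |R|=0.6340
R=1: x+11/42x²=0 ⇒ x=−42/11=-3.8182; min R=1−1/(4·11/42)=0.0455>−1
Confirm numerically:
  x=-3.218: |R|=0.49416 <1
  x=-3.062: |R|=0.39358 <1
  x=-2.941: |R|=0.32434 <1
  x=-2.187: |R|=0.06568 <1
  x=-4.413: |R|=1.68748 >1
  x=-3.959: |R|=1.14601 >1
Interval (-3.8182, 0).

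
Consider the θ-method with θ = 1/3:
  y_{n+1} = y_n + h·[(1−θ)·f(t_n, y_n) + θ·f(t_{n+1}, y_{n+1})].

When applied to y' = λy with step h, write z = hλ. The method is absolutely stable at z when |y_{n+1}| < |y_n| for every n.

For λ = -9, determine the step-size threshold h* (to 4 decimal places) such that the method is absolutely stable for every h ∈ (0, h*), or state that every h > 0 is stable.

(-6.0000,0); λ=-9 ⇒ h* = (6)/9 = 0.6667.

Set f=λy, z=hλ:
  y_{n+1} = y_n + z·[2/3·y_n + 1/3·y_{n+1}] ⇒ (1 − 1/3z)y_{n+1} = (1 + 2/3z)y_n
  ⇒ R(z) = (1 + 2/3z)/(1 − 1/3z).

Find x<0 with |R(x)|<1.
x=-0.96: |R|=0.2727
R=−1: 1+2/3x = −1+1/3x ⇒ -1/3x=2 ⇒ x=2/(-1/3)=-6.0000
Confirm numerically:
  x=-5.809: |R|=0.97832 <1
  x=-4.676: |R|=0.82751 <1
  x=-3.524: |R|=0.62048 <1
  x=-6.504: |R|=1.05303 >1
  x=-6.468: |R|=1.04943 >1
  x=-6.036: |R|=1.00398 >1
So |R|<1 on (-6.0000, 0).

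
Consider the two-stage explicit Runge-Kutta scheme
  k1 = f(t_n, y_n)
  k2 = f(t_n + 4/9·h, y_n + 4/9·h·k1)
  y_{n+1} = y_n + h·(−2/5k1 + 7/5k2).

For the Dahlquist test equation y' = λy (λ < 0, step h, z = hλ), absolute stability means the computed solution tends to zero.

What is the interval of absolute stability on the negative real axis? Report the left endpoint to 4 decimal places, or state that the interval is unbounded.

Test eqn y'=λy, z=hλ:
  k1=λy_n ⇒ h·k1=z·y_n;  k2=λ(1+4/9z)y_n ⇒ h·k2=z(1+4/9z)y_n
  y_{n+1}/y_n = 1 − 2/5z + 7/5z(1+4/9z) = 1 + z + 28/45z²
  R(z) = 1 + z + 28/45z².

Solve |R(x)|<1 on ℝ⁻.
x=-0.35: |R|=0.7262
R=1: x+28/45x²=0 ⇒ x=−45/28=-1.6071; min R=1−1/(4·28/45)=0.5982>−1
Confirm numerically:
  x=-1.416: |R|=0.83159 <1
  x=-1.200: |R|=0.69600 <1
  x=-0.963: |R|=0.61403 <1
  x=-2.102: |R|=1.64723 >1
  x=-1.758: |R|=1.16502 >1
So |R|<1 on (-1.6071, 0).

(-1.6071, 0).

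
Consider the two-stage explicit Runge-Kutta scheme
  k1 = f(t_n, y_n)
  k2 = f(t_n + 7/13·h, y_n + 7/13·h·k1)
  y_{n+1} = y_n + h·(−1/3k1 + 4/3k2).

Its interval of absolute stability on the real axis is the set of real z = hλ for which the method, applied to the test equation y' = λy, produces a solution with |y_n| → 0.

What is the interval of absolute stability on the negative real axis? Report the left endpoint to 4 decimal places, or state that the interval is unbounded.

z∈(-1.3929,0).

Test eqn y'=λy, z=hλ:
  k1=λy_n ⇒ h·k1=z·y_n;  k2=λ(1+7/13z)y_n ⇒ h·k2=z(1+7/13z)y_n
  y_{n+1}/y_n = 1 − 1/3z + 4/3z(1+7/13z) = 1 + z + 28/39z²
  R(z) = 1 + z + 28/39z².

Boundary: |R(x)|=1, x<0.
x=-1.35: |R|=0.9585
R=1: x+28/39x²=0 ⇒ x=−39/28=-1.3929; min R=1−1/(4·28/39)=0.6518>−1
Confirm numerically:
  x=-1.235: |R|=0.86003 <1
  x=-0.823: |R|=0.66329 <1
  x=-0.561: |R|=0.66495 <1
  x=-1.668: |R|=1.32949 >1
  x=-1.590: |R|=1.22505 >1
So |R|<1 on (-1.3929, 0).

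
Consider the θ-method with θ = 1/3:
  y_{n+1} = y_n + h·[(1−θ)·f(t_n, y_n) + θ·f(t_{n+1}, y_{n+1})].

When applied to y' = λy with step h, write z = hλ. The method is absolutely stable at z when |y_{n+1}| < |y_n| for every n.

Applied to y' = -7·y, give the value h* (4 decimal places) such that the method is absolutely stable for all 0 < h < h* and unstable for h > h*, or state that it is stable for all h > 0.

(-6.0000,0); λ=-7 ⇒ h* = (6)/7 = 0.8571.

Test eqn y'=λy, z=hλ:
  y_{n+1} = y_n + z·[2/3·y_n + 1/3·y_{n+1}] ⇒ (1 − 1/3z)y_{n+1} = (1 + 2/3z)y_n
  ⇒ R(z) = (1 + 2/3z)/(1 − 1/3z).

Boundary: |R(x)|=1, x<0.
x=-0.75: |R|=0.4000
R=−1: 1+2/3x = −1+1/3x ⇒ -1/3x=2 ⇒ x=2/(-1/3)=-6.0000
Confirm numerically:
  x=-3.372: |R|=0.58757 <1
  x=-3.197: |R|=0.54768 <1
  x=-2.763: |R|=0.43831 <1
  x=-2.471: |R|=0.35496 <1
  x=-6.458: |R|=1.04842 >1
  x=-6.429: |R|=1.04550 >1
  x=-6.278: |R|=1.02996 >1
Stable set (-6.0000, 0).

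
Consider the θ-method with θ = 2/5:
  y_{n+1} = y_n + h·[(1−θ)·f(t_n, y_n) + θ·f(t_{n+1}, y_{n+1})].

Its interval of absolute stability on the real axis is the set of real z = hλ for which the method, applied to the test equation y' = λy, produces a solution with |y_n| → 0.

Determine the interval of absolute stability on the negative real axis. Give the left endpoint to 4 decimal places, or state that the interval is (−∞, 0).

(-10.0000, 0).

Set f=λy, z=hλ:
  y_{n+1} = y_n + z·[3/5·y_n + 2/5·y_{n+1}] ⇒ (1 − 2/5z)y_{n+1} = (1 + 3/5z)y_n
  R(z) = (1 + 3/5z)/(1 − 2/5z).

Solve |R(x)|<1 on ℝ⁻.
x=-0.57: |R|=0.5358
R=−1: 1+3/5x = −1+2/5x ⇒ -1/5x=2 ⇒ x=2/(-1/5)=-10.0000
Confirm numerically:
  x=-8.760: |R|=0.94494 <1
  x=-4.878: |R|=0.65289 <1
  x=-4.678: |R|=0.62928 <1
  x=-4.177: |R|=0.56395 <1
  x=-10.498: |R|=1.01916 >1
  x=-10.164: |R|=1.00648 >1
So |R|<1 on (-10.0000, 0).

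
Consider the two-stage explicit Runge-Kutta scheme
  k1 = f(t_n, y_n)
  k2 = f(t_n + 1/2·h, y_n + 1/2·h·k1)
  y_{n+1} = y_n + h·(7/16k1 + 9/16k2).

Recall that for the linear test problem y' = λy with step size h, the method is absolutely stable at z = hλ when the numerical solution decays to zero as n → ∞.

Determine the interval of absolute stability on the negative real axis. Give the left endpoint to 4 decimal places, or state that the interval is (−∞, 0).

Test eqn y'=λy, z=hλ:
  k1=λy_n ⇒ h·k1=z·y_n;  k2=λ(1+1/2z)y_n ⇒ h·k2=z(1+1/2z)y_n
  y_{n+1}/y_n = 1 + 7/16z + 9/16z(1+1/2z) = 1 + z + 9/32z²
  Hence R(z) = 1 + z + 9/32z².

Find x<0 with |R(x)|<1.
x=-1.33: |R|=0.1675
R=1: x+9/32x²=0 ⇒ x=−32/9=-3.5556; min R=1−1/(4·9/32)=0.1111>−1
Confirm numerically:
  x=-3.169: |R|=0.65547 <1
  x=-2.784: |R|=0.39587 <1
  x=-2.512: |R|=0.26273 <1
  x=-3.994: |R|=1.49251 >1
  x=-3.661: |R|=1.10857 >1
  x=-3.603: |R|=1.04808 >1
Interval (-3.5556, 0).

(-3.5556, 0).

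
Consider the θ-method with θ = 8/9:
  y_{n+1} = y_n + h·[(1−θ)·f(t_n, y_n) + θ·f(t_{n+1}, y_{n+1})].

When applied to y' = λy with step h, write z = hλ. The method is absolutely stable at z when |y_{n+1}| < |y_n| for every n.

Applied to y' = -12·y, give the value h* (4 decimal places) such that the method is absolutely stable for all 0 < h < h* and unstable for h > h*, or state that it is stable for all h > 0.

On y'=λy, z=hλ:
  y_{n+1} = y_n + z·[1/9·y_n + 8/9·y_{n+1}] ⇒ (1 − 8/9z)y_{n+1} = (1 + 1/9z)y_n
  ⇒ R(z) = (1 + 1/9z)/(1 − 8/9z).

Need |R(x)|<1, x<0.
x=-0.88: |R|=0.5062
x=-2: |R|=0.2800
x=-10: |R|=0.0112
x=-100: |R|=0.1125
θ=8/9≥1/2 ⇒ |1+1/9x|<|1−8/9x| ∀x<0 ⇒ unbounded interval.

unbounded; (−∞, 0). Any h>0 works for λ=-12.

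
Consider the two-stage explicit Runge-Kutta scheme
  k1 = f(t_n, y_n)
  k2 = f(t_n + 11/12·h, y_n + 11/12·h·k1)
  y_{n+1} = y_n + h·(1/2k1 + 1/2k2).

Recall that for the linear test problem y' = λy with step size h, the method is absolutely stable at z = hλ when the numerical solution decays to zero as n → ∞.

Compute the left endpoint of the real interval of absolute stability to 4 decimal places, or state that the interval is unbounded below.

z* = -2.1818.

With y'=λy (z=hλ):
  k1=λy_n ⇒ h·k1=z·y_n;  k2=λ(1+11/12z)y_n ⇒ h·k2=z(1+11/12z)y_n
  y_{n+1}/y_n = 1 + 1/2z + 1/2z(1+11/12z) = 1 + z + 11/24z²
  Hence R(z) = 1 + z + 11/24z².

Find x<0 with |R(x)|<1.
x=-1.61: |R|=0.5780
R=1: x+11/24x²=0 ⇒ x=−24/11=-2.1818; min R=1−1/(4·11/24)=0.4545>−1
Confirm numerically:
  x=-2.012: |R|=0.84340 <1
  x=-1.907: |R|=0.75980 <1
  x=-0.919: |R|=0.46809 <1
  x=-2.765: |R|=1.73906 >1
  x=-2.697: |R|=1.63683 >1
  x=-2.633: |R|=1.54448 >1
Interval (-2.1818, 0).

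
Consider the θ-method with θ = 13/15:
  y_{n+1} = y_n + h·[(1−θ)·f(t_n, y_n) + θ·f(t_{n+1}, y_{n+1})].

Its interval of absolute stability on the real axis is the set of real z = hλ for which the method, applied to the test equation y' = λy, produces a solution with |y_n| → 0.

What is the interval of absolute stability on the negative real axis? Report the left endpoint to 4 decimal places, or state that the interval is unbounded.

With y'=λy (z=hλ):
  y_{n+1} = y_n + z·[2/15·y_n + 13/15·y_{n+1}] ⇒ (1 − 13/15z)y_{n+1} = (1 + 2/15z)y_n
  Hence R(z) = (1 + 2/15z)/(1 − 13/15z).

Solve |R(x)|<1 on ℝ⁻.
x=-1.44: |R|=0.3594
x=-2: |R|=0.2683
x=-10: |R|=0.0345
x=-100: |R|=0.1407
θ=13/15≥1/2 ⇒ |1+2/15x|<|1−13/15x| ∀x<0 ⇒ interval (−∞,0).

(−∞, 0) — no finite endpoint.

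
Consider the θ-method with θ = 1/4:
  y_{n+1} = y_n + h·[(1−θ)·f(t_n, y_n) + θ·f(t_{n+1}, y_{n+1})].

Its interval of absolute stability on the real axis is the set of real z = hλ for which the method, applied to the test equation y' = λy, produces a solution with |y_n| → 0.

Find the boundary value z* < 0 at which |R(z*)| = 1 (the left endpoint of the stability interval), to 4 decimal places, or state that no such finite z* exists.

left endpoint -4.0000.

Test eqn y'=λy, z=hλ:
  y_{n+1} = y_n + z·[3/4·y_n + 1/4·y_{n+1}] ⇒ (1 − 1/4z)y_{n+1} = (1 + 3/4z)y_n
  Hence R(z) = (1 + 3/4z)/(1 − 1/4z).

Need |R(x)|<1, x<0.
x=-0.45: |R|=0.5955
R=−1: 1+3/4x = −1+1/4x ⇒ -1/2x=2 ⇒ x=2/(-1/2)=-4.0000
Confirm numerically:
  x=-3.167: |R|=0.76755 <1
  x=-3.029: |R|=0.72372 <1
  x=-2.246: |R|=0.43836 <1
  x=-4.263: |R|=1.06366 >1
  x=-4.158: |R|=1.03873 >1
Stable set (-4.0000, 0).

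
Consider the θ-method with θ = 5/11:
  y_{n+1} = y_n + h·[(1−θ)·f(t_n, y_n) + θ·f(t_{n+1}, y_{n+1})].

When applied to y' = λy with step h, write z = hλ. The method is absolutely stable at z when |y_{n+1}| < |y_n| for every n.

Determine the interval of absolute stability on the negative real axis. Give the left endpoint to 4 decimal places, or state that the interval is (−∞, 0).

With y'=λy (z=hλ):
  y_{n+1} = y_n + z·[6/11·y_n + 5/11·y_{n+1}] ⇒ (1 − 5/11z)y_{n+1} = (1 + 6/11z)y_n
  ⇒ R(z) = (1 + 6/11z)/(1 − 5/11z).

Need |R(x)|<1, x<0.
x=-0.82: |R|=0.4026
R=−1: 1+6/11x = −1+5/11x ⇒ -1/11x=2 ⇒ x=2/(-1/11)=-22.0000
Confirm numerically:
  x=-17.467: |R|=0.95390 <1
  x=-11.425: |R|=0.84477 <1
  x=-10.154: |R|=0.80822 <1
  x=-22.507: |R|=1.00410 >1
  x=-22.091: |R|=1.00075 >1
So |R|<1 on (-22.0000, 0).

(-22.0000, 0).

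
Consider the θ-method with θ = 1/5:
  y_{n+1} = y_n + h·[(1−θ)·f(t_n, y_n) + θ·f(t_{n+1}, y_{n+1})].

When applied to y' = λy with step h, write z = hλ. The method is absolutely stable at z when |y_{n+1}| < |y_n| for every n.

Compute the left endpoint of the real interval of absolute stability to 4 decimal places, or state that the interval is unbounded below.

Set f=λy, z=hλ:
  y_{n+1} = y_n + z·[4/5·y_n + 1/5·y_{n+1}] ⇒ (1 − 1/5z)y_{n+1} = (1 + 4/5z)y_n
  R(z) = (1 + 4/5z)/(1 − 1/5z).

Find x<0 with |R(x)|<1.
x=-1.49: |R|=0.1479
R=−1: 1+4/5x = −1+1/5x ⇒ -3/5x=2 ⇒ x=2/(-3/5)=-3.3333
Confirm numerically:
  x=-3.279: |R|=0.98031 <1
  x=-2.540: |R|=0.68435 <1
  x=-2.273: |R|=0.56263 <1
  x=-3.832: |R|=1.16938 >1
  x=-3.822: |R|=1.16618 >1
  x=-3.447: |R|=1.04037 >1
Interval (-3.3333, 0).

z* = -3.3333.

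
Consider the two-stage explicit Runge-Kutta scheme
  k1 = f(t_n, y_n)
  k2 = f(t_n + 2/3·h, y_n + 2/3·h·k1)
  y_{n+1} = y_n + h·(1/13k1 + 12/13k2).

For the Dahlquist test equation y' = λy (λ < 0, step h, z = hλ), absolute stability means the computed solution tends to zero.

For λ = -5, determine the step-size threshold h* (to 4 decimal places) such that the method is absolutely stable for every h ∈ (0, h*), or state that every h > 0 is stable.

(-1.6250,0); λ=-5 ⇒ h* = (13/8)/5 = 0.3250.

On y'=λy, z=hλ:
  k1=λy_n ⇒ h·k1=z·y_n;  k2=λ(1+2/3z)y_n ⇒ h·k2=z(1+2/3z)y_n
  y_{n+1}/y_n = 1 + 1/13z + 12/13z(1+2/3z) = 1 + z + 8/13z²
  Hence R(z) = 1 + z + 8/13z².

Need |R(x)|<1, x<0.
x=-1.51: |R|=0.8931
R=1: x+8/13x²=0 ⇒ x=−13/8=-1.6250; min R=1−1/(4·8/13)=0.5938>−1
Confirm numerically:
  x=-1.293: |R|=0.73583 <1
  x=-0.976: |R|=0.61020 <1
  x=-0.795: |R|=0.59394 <1
  x=-0.751: |R|=0.59608 <1
  x=-2.202: |R|=1.78188 >1
  x=-2.065: |R|=1.55914 >1
  x=-2.024: |R|=1.49697 >1
So |R|<1 on (-1.6250, 0).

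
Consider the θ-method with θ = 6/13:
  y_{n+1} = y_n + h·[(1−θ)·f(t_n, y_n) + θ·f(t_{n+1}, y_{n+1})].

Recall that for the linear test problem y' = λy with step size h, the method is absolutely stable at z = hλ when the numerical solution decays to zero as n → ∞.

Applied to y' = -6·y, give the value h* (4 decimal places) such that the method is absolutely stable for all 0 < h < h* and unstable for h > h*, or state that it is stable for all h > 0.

(-26.0000,0); λ=-6 ⇒ h* = (26)/6 = 4.3333.

Test eqn y'=λy, z=hλ:
  y_{n+1} = y_n + z·[7/13·y_n + 6/13·y_{n+1}] ⇒ (1 − 6/13z)y_{n+1} = (1 + 7/13z)y_n
  R(z) = (1 + 7/13z)/(1 − 6/13z).

Boundary: |R(x)|=1, x<0.
x=-1.65: |R|=0.0633
R=−1: 1+7/13x = −1+6/13x ⇒ -1/13x=2 ⇒ x=2/(-1/13)=-26.0000
Confirm numerically:
  x=-17.735: |R|=0.93078 <1
  x=-15.544: |R|=0.90160 <1
  x=-13.750: |R|=0.87173 <1
  x=-26.055: |R|=1.00032 >1
  x=-26.036: |R|=1.00021 >1
Interval (-26.0000, 0).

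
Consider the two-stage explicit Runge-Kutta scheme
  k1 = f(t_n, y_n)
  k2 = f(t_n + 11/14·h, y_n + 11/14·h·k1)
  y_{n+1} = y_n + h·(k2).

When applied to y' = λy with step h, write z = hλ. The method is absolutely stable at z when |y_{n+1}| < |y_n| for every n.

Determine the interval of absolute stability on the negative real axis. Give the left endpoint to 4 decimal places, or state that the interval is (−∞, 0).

z∈(-1.2727,0).

With y'=λy (z=hλ):
  k1=λy_n ⇒ h·k1=z·y_n;  k2=λ(1+11/14z)y_n ⇒ h·k2=z(1+11/14z)y_n
  y_{n+1}/y_n = 1 + z(1+11/14z) = 1 + z + 11/14z²
  R(z) = 1 + z + 11/14z².

Boundary: |R(x)|=1, x<0.
x=-0.64: |R|=0.6818
R=1: x+11/14x²=0 ⇒ x=−14/11=-1.2727; min R=1−1/(4·11/14)=0.6818>−1
Confirm numerically:
  x=-1.151: |R|=0.88992 <1
  x=-0.982: |R|=0.77568 <1
  x=-0.952: |R|=0.76010 <1
  x=-1.681: |R|=1.53924 >1
  x=-1.564: |R|=1.35793 >1
  x=-1.440: |R|=1.18926 >1
So |R|<1 on (-1.2727, 0).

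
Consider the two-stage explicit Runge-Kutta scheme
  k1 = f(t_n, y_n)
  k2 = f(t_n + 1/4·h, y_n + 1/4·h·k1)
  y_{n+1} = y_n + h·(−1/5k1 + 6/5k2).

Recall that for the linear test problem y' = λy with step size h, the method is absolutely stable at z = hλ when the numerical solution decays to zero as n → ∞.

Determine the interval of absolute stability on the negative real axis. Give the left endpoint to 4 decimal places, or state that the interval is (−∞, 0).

z∈(-3.3333,0).

With y'=λy (z=hλ):
  k1=λy_n ⇒ h·k1=z·y_n;  k2=λ(1+1/4z)y_n ⇒ h·k2=z(1+1/4z)y_n
  y_{n+1}/y_n = 1 − 1/5z + 6/5z(1+1/4z) = 1 + z + 3/10z²
  so R(z) = 1 + z + 3/10z².

Solve |R(x)|<1 on ℝ⁻.
x=-1.28: |R|=0.2115
R=1: x+3/10x²=0 ⇒ x=−10/3=-3.3333; min R=1−1/(4·3/10)=0.1667>−1
Confirm numerically:
  x=-3.064: |R|=0.75243 <1
  x=-1.950: |R|=0.19075 <1
  x=-1.897: |R|=0.18258 <1
  x=-3.765: |R|=1.48757 >1
  x=-3.627: |R|=1.31954 >1
Interval (-3.3333, 0).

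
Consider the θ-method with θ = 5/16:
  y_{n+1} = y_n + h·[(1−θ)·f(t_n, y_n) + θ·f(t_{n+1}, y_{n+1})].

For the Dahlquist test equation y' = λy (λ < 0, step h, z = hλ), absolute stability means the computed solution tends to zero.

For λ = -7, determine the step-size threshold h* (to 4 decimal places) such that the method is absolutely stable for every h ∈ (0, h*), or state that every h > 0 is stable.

Test eqn y'=λy, z=hλ:
  y_{n+1} = y_n + z·[11/16·y_n + 5/16·y_{n+1}] ⇒ (1 − 5/16z)y_{n+1} = (1 + 11/16z)y_n
  Hence R(z) = (1 + 11/16z)/(1 − 5/16z).

Find x<0 with |R(x)|<1.
x=-0.45: |R|=0.6055
R=−1: 1+11/16x = −1+5/16x ⇒ -3/8x=2 ⇒ x=2/(-3/8)=-5.3333
Confirm numerically:
  x=-3.341: |R|=0.63449 <1
  x=-3.338: |R|=0.63377 <1
  x=-2.927: |R|=0.52871 <1
  x=-5.807: |R|=1.06311 >1
  x=-5.404: |R|=1.00986 >1
Interval (-5.3333, 0).

(-5.3333,0); λ=-7 ⇒ h* = (16/3)/7 = 0.7619.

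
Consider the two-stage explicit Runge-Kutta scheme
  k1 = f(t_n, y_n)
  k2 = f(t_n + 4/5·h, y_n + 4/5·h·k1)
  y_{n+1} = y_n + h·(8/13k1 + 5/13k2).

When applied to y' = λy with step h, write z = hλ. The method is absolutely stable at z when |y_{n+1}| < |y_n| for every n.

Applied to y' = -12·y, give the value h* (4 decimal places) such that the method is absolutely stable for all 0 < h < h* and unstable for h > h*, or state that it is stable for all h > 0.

With y'=λy (z=hλ):
  k1=λy_n ⇒ h·k1=z·y_n;  k2=λ(1+4/5z)y_n ⇒ h·k2=z(1+4/5z)y_n
  y_{n+1}/y_n = 1 + 8/13z + 5/13z(1+4/5z) = 1 + z + 4/13z²
  so R(z) = 1 + z + 4/13z².

Solve |R(x)|<1 on ℝ⁻.
x=-0.51: |R|=0.5700
R=1: x+4/13x²=0 ⇒ x=−13/4=-3.2500; min R=1−1/(4·4/13)=0.1875>−1
Confirm numerically:
  x=-3.203: |R|=0.95368 <1
  x=-2.231: |R|=0.30050 <1
  x=-2.190: |R|=0.28572 <1
  x=-2.002: |R|=0.23123 <1
  x=-3.820: |R|=1.66997 >1
  x=-3.527: |R|=1.30061 >1
Stable set (-3.2500, 0).

(-3.2500,0); λ=-12 ⇒ h* = (13/4)/12 = 0.2708.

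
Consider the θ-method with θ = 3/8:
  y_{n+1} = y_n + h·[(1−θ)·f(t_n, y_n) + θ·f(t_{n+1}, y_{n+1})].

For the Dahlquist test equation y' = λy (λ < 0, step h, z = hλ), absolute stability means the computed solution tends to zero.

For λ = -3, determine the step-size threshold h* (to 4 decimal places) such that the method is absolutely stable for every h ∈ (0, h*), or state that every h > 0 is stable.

(-8.0000,0); λ=-3 ⇒ h* = (8)/3 = 2.6667.

Test eqn y'=λy, z=hλ:
  y_{n+1} = y_n + z·[5/8·y_n + 3/8·y_{n+1}] ⇒ (1 − 3/8z)y_{n+1} = (1 + 5/8z)y_n
  ⇒ R(z) = (1 + 5/8z)/(1 − 3/8z).

Need |R(x)|<1, x<0.
x=-1.24: |R|=0.1536
R=−1: 1+5/8x = −1+3/8x ⇒ -1/4x=2 ⇒ x=2/(-1/4)=-8.0000
Confirm numerically:
  x=-7.492: |R|=0.96666 <1
  x=-7.403: |R|=0.96048 <1
  x=-3.565: |R|=0.52554 <1
  x=-8.309: |R|=1.01877 >1
  x=-8.101: |R|=1.00625 >1
Interval (-8.0000, 0).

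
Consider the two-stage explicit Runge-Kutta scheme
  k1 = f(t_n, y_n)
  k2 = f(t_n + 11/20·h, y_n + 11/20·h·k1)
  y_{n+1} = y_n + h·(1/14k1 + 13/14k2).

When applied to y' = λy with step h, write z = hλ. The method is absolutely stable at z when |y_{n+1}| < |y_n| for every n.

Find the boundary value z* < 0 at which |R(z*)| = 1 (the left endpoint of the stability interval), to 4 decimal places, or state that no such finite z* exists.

Set f=λy, z=hλ:
  k1=λy_n ⇒ h·k1=z·y_n;  k2=λ(1+11/20z)y_n ⇒ h·k2=z(1+11/20z)y_n
  y_{n+1}/y_n = 1 + 1/14z + 13/14z(1+11/20z) = 1 + z + 143/280z²
  R(z) = 1 + z + 143/280z².

Solve |R(x)|<1 on ℝ⁻.
x=-1.08: |R|=0.5157
R=1: x+143/280x²=0 ⇒ x=−280/143=-1.9580; min R=1−1/(4·143/280)=0.5105>−1
Confirm numerically:
  x=-1.760: |R|=0.82199 <1
  x=-1.630: |R|=0.72692 <1
  x=-1.567: |R|=0.68705 <1
  x=-1.015: |R|=0.51115 <1
  x=-2.557: |R|=1.78218 >1
  x=-2.515: |R|=1.71538 >1
Interval (-1.9580, 0).

z* = -1.9580.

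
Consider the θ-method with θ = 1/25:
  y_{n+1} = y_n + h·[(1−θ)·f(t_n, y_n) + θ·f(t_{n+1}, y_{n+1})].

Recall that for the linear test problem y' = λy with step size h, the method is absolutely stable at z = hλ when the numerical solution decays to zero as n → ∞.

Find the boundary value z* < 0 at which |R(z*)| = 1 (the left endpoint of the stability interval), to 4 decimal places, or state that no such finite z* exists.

left endpoint -2.1739.

On y'=λy, z=hλ:
  y_{n+1} = y_n + z·[24/25·y_n + 1/25·y_{n+1}] ⇒ (1 − 1/25z)y_{n+1} = (1 + 24/25z)y_n
  R(z) = (1 + 24/25z)/(1 − 1/25z).

Find x<0 with |R(x)|<1.
x=-1.36: |R|=0.2898
R=−1: 1+24/25x = −1+1/25x ⇒ -23/25x=2 ⇒ x=2/(-23/25)=-2.1739
Confirm numerically:
  x=-1.438: |R|=0.35979 <1
  x=-1.300: |R|=0.23574 <1
  x=-1.198: |R|=0.14322 <1
  x=-2.587: |R|=1.34440 >1
  x=-2.393: |R|=1.18395 >1
  x=-2.339: |R|=1.13889 >1
Interval (-2.1739, 0).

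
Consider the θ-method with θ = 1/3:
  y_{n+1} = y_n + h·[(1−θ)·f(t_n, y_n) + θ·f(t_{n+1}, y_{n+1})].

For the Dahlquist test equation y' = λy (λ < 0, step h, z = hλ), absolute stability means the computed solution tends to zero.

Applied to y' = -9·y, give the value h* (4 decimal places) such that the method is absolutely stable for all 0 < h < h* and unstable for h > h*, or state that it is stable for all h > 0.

Test eqn y'=λy, z=hλ:
  y_{n+1} = y_n + z·[2/3·y_n + 1/3·y_{n+1}] ⇒ (1 − 1/3z)y_{n+1} = (1 + 2/3z)y_n
  Hence R(z) = (1 + 2/3z)/(1 − 1/3z).

Find x<0 with |R(x)|<1.
x=-0.53: |R|=0.5496
R=−1: 1+2/3x = −1+1/3x ⇒ -1/3x=2 ⇒ x=2/(-1/3)=-6.0000
Confirm numerically:
  x=-3.935: |R|=0.70224 <1
  x=-3.839: |R|=0.68402 <1
  x=-3.135: |R|=0.53301 <1
  x=-6.565: |R|=1.05907 >1
  x=-6.108: |R|=1.01186 >1
  x=-6.066: |R|=1.00728 >1
Interval (-6.0000, 0).

(-6.0000,0); λ=-9 ⇒ h* = (6)/9 = 0.6667.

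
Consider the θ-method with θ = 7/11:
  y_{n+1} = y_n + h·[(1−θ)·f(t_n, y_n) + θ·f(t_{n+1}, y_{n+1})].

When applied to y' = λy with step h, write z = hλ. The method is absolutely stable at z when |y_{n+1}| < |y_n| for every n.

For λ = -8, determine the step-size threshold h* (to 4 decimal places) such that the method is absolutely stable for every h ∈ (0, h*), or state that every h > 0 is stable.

interval (−∞, 0). Any h>0 works for λ=-8.

Set f=λy, z=hλ:
  y_{n+1} = y_n + z·[4/11·y_n + 7/11·y_{n+1}] ⇒ (1 − 7/11z)y_{n+1} = (1 + 4/11z)y_n
  Hence R(z) = (1 + 4/11z)/(1 − 7/11z).

Need |R(x)|<1, x<0.
x=-1.35: |R|=0.2738
x=-2: |R|=0.1200
x=-10: |R|=0.3580
x=-100: |R|=0.5471
θ=7/11≥1/2 ⇒ |1+4/11x|<|1−7/11x| ∀x<0 ⇒ interval (−∞,0).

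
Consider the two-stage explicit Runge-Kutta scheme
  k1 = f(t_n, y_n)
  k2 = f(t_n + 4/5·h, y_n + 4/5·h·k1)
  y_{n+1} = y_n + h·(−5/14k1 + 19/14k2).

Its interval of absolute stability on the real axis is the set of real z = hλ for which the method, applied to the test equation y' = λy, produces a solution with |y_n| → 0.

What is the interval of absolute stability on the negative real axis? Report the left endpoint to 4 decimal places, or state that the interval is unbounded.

z∈(-0.9211,0).

With y'=λy (z=hλ):
  k1=λy_n ⇒ h·k1=z·y_n;  k2=λ(1+4/5z)y_n ⇒ h·k2=z(1+4/5z)y_n
  y_{n+1}/y_n = 1 − 5/14z + 19/14z(1+4/5z) = 1 + z + 38/35z²
  Hence R(z) = 1 + z + 38/35z².

Boundary: |R(x)|=1, x<0.
x=-1.43: |R|=1.7902
R=1: x+38/35x²=0 ⇒ x=−35/38=-0.9211; min R=1−1/(4·38/35)=0.7697>−1
Confirm numerically:
  x=-0.695: |R|=0.82943 <1
  x=-0.555: |R|=0.77943 <1
  x=-0.423: |R|=0.77127 <1
  x=-0.377: |R|=0.77731 <1
  x=-1.220: |R|=1.39598 >1
  x=-1.079: |R|=1.18503 >1
  x=-0.968: |R|=1.04934 >1
Interval (-0.9211, 0).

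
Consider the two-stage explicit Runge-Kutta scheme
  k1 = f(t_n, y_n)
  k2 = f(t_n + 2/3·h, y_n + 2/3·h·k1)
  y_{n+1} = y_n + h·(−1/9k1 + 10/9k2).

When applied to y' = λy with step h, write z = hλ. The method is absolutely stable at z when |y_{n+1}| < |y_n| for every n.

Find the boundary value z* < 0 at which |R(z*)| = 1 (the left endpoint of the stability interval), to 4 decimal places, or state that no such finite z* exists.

left endpoint -1.3500.

Set f=λy, z=hλ:
  k1=λy_n ⇒ h·k1=z·y_n;  k2=λ(1+2/3z)y_n ⇒ h·k2=z(1+2/3z)y_n
  y_{n+1}/y_n = 1 − 1/9z + 10/9z(1+2/3z) = 1 + z + 20/27z²
  ⇒ R(z) = 1 + z + 20/27z².

Solve |R(x)|<1 on ℝ⁻.
x=-1.33: |R|=0.9803
R=1: x+20/27x²=0 ⇒ x=−27/20=-1.3500; min R=1−1/(4·20/27)=0.6625>−1
Confirm numerically:
  x=-1.011: |R|=0.74613 <1
  x=-0.958: |R|=0.72183 <1
  x=-0.956: |R|=0.72099 <1
  x=-0.942: |R|=0.71531 <1
  x=-1.765: |R|=1.54257 >1
  x=-1.529: |R|=1.20273 >1
  x=-1.430: |R|=1.08474 >1
So |R|<1 on (-1.3500, 0).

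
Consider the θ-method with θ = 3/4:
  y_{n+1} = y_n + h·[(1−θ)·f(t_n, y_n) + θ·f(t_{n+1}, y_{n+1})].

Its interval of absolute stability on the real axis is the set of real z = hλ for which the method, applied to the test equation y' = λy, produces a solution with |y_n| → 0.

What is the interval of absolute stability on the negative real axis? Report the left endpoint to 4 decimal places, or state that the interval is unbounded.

Test eqn y'=λy, z=hλ:
  y_{n+1} = y_n + z·[1/4·y_n + 3/4·y_{n+1}] ⇒ (1 − 3/4z)y_{n+1} = (1 + 1/4z)y_n
  so R(z) = (1 + 1/4z)/(1 − 3/4z).

Solve |R(x)|<1 on ℝ⁻.
x=-0.66: |R|=0.5585
x=-2: |R|=0.2000
x=-10: |R|=0.1765
x=-100: |R|=0.3158
θ=3/4≥1/2 ⇒ |1+1/4x|<|1−3/4x| ∀x<0 ⇒ unbounded interval.

(−∞, 0) — no finite endpoint.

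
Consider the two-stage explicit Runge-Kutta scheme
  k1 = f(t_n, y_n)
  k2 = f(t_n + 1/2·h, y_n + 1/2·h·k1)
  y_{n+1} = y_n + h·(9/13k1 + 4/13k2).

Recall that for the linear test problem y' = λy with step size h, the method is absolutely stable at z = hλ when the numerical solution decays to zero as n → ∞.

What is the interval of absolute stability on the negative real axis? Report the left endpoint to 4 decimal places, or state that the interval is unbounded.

z∈(-6.5000,0).

Set f=λy, z=hλ:
  k1=λy_n ⇒ h·k1=z·y_n;  k2=λ(1+1/2z)y_n ⇒ h·k2=z(1+1/2z)y_n
  y_{n+1}/y_n = 1 + 9/13z + 4/13z(1+1/2z) = 1 + z + 2/13z²
  R(z) = 1 + z + 2/13z².

Solve |R(x)|<1 on ℝ⁻.
x=-0.82: |R|=0.2834
R=1: x+2/13x²=0 ⇒ x=−13/2=-6.5000; min R=1−1/(4·2/13)=-0.6250>−1
Confirm numerically:
  x=-6.008: |R|=0.54524 <1
  x=-3.663: |R|=0.59876 <1
  x=-3.166: |R|=0.62391 <1
  x=-6.740: |R|=1.24886 >1
  x=-6.669: |R|=1.17339 >1
  x=-6.620: |R|=1.12222 >1
Interval (-6.5000, 0).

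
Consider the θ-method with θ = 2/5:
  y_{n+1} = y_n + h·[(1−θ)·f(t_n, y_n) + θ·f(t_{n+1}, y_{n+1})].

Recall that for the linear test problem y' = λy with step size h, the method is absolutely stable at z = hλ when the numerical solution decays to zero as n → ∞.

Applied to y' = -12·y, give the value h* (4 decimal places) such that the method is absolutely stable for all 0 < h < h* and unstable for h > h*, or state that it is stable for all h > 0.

Set f=λy, z=hλ:
  y_{n+1} = y_n + z·[3/5·y_n + 2/5·y_{n+1}] ⇒ (1 − 2/5z)y_{n+1} = (1 + 3/5z)y_n
  ⇒ R(z) = (1 + 3/5z)/(1 − 2/5z).

Need |R(x)|<1, x<0.
x=-0.44: |R|=0.6259
R=−1: 1+3/5x = −1+2/5x ⇒ -1/5x=2 ⇒ x=2/(-1/5)=-10.0000
Confirm numerically:
  x=-9.655: |R|=0.98581 <1
  x=-7.111: |R|=0.84970 <1
  x=-6.962: |R|=0.83946 <1
  x=-6.407: |R|=0.79830 <1
  x=-10.589: |R|=1.02250 >1
  x=-10.532: |R|=1.02041 >1
  x=-10.416: |R|=1.01610 >1
Stable set (-10.0000, 0).

(-10.0000,0); λ=-12 ⇒ h* = (10)/12 = 0.8333.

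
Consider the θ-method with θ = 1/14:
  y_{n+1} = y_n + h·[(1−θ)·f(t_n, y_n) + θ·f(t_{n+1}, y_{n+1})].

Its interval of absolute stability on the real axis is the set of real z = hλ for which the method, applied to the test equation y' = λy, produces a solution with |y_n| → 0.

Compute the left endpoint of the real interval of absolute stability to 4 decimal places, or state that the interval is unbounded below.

On y'=λy, z=hλ:
  y_{n+1} = y_n + z·[13/14·y_n + 1/14·y_{n+1}] ⇒ (1 − 1/14z)y_{n+1} = (1 + 13/14z)y_n
  so R(z) = (1 + 13/14z)/(1 − 1/14z).

Solve |R(x)|<1 on ℝ⁻.
x=-0.7: |R|=0.3333
R=−1: 1+13/14x = −1+1/14x ⇒ -6/7x=2 ⇒ x=2/(-6/7)=-2.3333
Confirm numerically:
  x=-2.184: |R|=0.88927 <1
  x=-2.067: |R|=0.80108 <1
  x=-1.846: |R|=0.63095 <1
  x=-1.339: |R|=0.22211 <1
  x=-2.836: |R|=1.35828 >1
  x=-2.776: |R|=1.31664 >1
  x=-2.542: |R|=1.15137 >1
Stable set (-2.3333, 0).

left endpoint -2.3333.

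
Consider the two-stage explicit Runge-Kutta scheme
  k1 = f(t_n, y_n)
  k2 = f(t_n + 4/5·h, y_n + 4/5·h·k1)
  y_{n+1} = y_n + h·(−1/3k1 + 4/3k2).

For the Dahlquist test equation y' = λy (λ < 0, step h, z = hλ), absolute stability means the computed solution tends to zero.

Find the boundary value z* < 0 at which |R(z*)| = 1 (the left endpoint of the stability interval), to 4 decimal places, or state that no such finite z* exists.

Test eqn y'=λy, z=hλ:
  k1=λy_n ⇒ h·k1=z·y_n;  k2=λ(1+4/5z)y_n ⇒ h·k2=z(1+4/5z)y_n
  y_{n+1}/y_n = 1 − 1/3z + 4/3z(1+4/5z) = 1 + z + 16/15z²
  R(z) = 1 + z + 16/15z².

Need |R(x)|<1, x<0.
x=-0.94: |R|=1.0025
R=1: x+16/15x²=0 ⇒ x=−15/16=-0.9375; min R=1−1/(4·16/15)=0.7656>−1
Confirm numerically:
  x=-0.839: |R|=0.91185 <1
  x=-0.836: |R|=0.90949 <1
  x=-0.582: |R|=0.77931 <1
  x=-1.490: |R|=1.87811 >1
  x=-0.959: |R|=1.02199 >1
So |R|<1 on (-0.9375, 0).

z* = -0.9375.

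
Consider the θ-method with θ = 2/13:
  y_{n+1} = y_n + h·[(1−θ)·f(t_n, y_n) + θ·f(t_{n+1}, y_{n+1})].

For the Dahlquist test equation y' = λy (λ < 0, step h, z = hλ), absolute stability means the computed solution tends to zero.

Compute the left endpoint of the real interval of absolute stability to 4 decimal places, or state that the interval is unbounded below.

With y'=λy (z=hλ):
  y_{n+1} = y_n + z·[11/13·y_n + 2/13·y_{n+1}] ⇒ (1 − 2/13z)y_{n+1} = (1 + 11/13z)y_n
  so R(z) = (1 + 11/13z)/(1 − 2/13z).

Find x<0 with |R(x)|<1.
x=-1.67: |R|=0.3286
R=−1: 1+11/13x = −1+2/13x ⇒ -9/13x=2 ⇒ x=2/(-9/13)=-2.8889
Confirm numerically:
  x=-2.382: |R|=0.74319 <1
  x=-1.688: |R|=0.34001 <1
  x=-1.184: |R|=0.00156 <1
  x=-3.154: |R|=1.12358 >1
  x=-3.011: |R|=1.05778 >1
  x=-2.920: |R|=1.01486 >1
Stable set (-2.8889, 0).

left endpoint -2.8889.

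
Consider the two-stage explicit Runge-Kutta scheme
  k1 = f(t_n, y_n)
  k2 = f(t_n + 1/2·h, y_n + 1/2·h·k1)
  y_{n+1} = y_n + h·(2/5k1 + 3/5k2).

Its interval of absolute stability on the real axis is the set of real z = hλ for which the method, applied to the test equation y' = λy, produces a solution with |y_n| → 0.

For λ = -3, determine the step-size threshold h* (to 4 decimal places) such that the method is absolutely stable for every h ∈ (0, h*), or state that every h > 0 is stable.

(-3.3333,0); λ=-3 ⇒ h* = (10/3)/3 = 1.1111.

With y'=λy (z=hλ):
  k1=λy_n ⇒ h·k1=z·y_n;  k2=λ(1+1/2z)y_n ⇒ h·k2=z(1+1/2z)y_n
  y_{n+1}/y_n = 1 + 2/5z + 3/5z(1+1/2z) = 1 + z + 3/10z²
  so R(z) = 1 + z + 3/10z².

Solve |R(x)|<1 on ℝ⁻.
x=-0.84: |R|=0.3717
R=1: x+3/10x²=0 ⇒ x=−10/3=-3.3333; min R=1−1/(4·3/10)=0.1667>−1
Confirm numerically:
  x=-2.412: |R|=0.33332 <1
  x=-2.154: |R|=0.23791 <1
  x=-2.066: |R|=0.21451 <1
  x=-1.683: |R|=0.16675 <1
  x=-3.787: |R|=1.51541 >1
  x=-3.592: |R|=1.27874 >1
  x=-3.473: |R|=1.14552 >1
Stable set (-3.3333, 0).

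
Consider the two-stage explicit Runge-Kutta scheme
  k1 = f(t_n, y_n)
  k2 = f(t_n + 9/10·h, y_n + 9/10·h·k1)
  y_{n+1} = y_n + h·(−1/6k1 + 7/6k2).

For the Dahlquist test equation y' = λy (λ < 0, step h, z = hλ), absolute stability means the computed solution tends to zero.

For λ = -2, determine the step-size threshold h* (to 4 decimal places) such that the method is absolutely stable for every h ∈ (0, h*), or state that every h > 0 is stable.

(-0.9524,0); λ=-2 ⇒ h* = (20/21)/2 = 0.4762.

Set f=λy, z=hλ:
  k1=λy_n ⇒ h·k1=z·y_n;  k2=λ(1+9/10z)y_n ⇒ h·k2=z(1+9/10z)y_n
  y_{n+1}/y_n = 1 − 1/6z + 7/6z(1+9/10z) = 1 + z + 21/20z²
  R(z) = 1 + z + 21/20z².

Solve |R(x)|<1 on ℝ⁻.
x=-0.86: |R|=0.9166
R=1: x+21/20x²=0 ⇒ x=−20/21=-0.9524; min R=1−1/(4·21/20)=0.7619>−1
Confirm numerically:
  x=-0.930: |R|=0.97815 <1
  x=-0.681: |R|=0.80595 <1
  x=-0.626: |R|=0.78547 <1
  x=-0.406: |R|=0.76708 <1
  x=-1.536: |R|=1.94126 >1
  x=-1.112: |R|=1.18637 >1
  x=-1.019: |R|=1.07128 >1
Stable set (-0.9524, 0).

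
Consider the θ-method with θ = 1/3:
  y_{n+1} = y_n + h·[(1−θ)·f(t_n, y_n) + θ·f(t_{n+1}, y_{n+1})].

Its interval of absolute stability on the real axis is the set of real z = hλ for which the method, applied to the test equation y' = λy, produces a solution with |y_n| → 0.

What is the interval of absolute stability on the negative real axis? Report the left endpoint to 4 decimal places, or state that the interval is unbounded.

z∈(-6.0000,0).

Set f=λy, z=hλ:
  y_{n+1} = y_n + z·[2/3·y_n + 1/3·y_{n+1}] ⇒ (1 − 1/3z)y_{n+1} = (1 + 2/3z)y_n
  so R(z) = (1 + 2/3z)/(1 − 1/3z).

Solve |R(x)|<1 on ℝ⁻.
x=-1.33: |R|=0.0785
R=−1: 1+2/3x = −1+1/3x ⇒ -1/3x=2 ⇒ x=2/(-1/3)=-6.0000
Confirm numerically:
  x=-5.779: |R|=0.97483 <1
  x=-5.519: |R|=0.94354 <1
  x=-4.643: |R|=0.82245 <1
  x=-4.019: |R|=0.71777 <1
  x=-6.469: |R|=1.04953 >1
  x=-6.249: |R|=1.02692 >1
  x=-6.177: |R|=1.01929 >1
Interval (-6.0000, 0).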